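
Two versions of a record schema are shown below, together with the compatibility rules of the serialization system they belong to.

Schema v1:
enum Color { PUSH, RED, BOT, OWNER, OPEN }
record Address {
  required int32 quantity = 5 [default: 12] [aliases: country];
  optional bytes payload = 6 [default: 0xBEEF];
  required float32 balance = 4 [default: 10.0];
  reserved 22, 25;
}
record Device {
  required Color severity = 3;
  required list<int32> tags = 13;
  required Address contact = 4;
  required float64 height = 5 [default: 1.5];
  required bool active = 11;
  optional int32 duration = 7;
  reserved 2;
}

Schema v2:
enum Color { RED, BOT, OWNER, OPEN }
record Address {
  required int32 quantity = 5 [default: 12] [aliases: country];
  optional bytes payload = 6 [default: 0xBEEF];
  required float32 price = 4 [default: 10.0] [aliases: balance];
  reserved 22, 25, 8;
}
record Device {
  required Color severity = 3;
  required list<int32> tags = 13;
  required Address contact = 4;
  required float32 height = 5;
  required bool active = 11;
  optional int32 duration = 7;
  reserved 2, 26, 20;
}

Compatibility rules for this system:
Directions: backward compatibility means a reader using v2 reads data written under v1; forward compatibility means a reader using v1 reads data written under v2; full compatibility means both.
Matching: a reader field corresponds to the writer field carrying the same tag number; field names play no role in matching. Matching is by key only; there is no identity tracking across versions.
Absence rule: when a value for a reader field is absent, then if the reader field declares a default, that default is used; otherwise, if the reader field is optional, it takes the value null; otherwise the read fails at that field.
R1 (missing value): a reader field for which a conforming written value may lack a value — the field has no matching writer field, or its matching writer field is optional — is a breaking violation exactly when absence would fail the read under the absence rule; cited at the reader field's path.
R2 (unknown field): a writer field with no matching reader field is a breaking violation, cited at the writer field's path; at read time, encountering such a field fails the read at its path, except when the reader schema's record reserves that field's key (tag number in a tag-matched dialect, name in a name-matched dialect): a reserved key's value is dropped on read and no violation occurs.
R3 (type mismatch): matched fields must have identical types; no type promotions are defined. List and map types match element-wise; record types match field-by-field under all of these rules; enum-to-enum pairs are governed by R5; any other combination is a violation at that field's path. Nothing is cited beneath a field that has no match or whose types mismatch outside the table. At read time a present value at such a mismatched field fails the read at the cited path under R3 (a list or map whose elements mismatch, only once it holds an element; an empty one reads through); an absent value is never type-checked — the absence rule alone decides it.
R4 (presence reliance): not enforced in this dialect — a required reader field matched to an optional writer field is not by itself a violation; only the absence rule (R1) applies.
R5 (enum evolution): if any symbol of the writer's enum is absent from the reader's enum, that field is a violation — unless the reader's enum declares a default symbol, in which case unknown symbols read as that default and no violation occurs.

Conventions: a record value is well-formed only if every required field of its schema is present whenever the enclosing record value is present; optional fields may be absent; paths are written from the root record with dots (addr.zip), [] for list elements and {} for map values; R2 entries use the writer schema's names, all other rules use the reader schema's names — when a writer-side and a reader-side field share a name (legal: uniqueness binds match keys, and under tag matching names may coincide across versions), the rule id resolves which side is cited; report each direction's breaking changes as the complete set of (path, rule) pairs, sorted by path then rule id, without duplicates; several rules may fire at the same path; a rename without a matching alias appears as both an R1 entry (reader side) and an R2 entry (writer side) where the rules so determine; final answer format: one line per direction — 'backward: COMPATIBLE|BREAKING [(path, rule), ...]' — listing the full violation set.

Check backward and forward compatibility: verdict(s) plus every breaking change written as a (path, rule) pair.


backward: BREAKING [(height, R3), (severity, R5)]; forward: BREAKING [(height, R3)]

arrows below run writer -> reader for Device
backward analysis of Device with v2 as reader and v1 as writer:
  writer required, Color -> Color: reader severity maps from writer severity
  writer required, list<int32> -> list<int32>: reader tags maps from writer tags
  writer required, Address -> Address: reader contact maps from writer contact
  writer required, float64 -> float32: reader height maps from writer height
  writer required, bool -> bool: reader active maps from writer active
  writer optional, int32 -> int32: reader duration maps from writer duration
  writer required, int32 -> int32: reader contact.quantity maps from writer contact.quantity
  writer optional, bytes -> bytes: reader contact.payload maps from writer contact.payload
  writer required, float32 -> float32: reader contact.price maps from writer contact.balance
  R3 fires at height
  R5 fires at severity
  => backward: BREAKING (2)
forward analysis of Device with v1 as reader and v2 as writer:
  writer required, Color -> Color: reader severity maps from writer severity
  writer required, list<int32> -> list<int32>: reader tags maps from writer tags
  writer required, Address -> Address: reader contact maps from writer contact
  writer required, float32 -> float64: reader height maps from writer height
  writer required, bool -> bool: reader active maps from writer active
  writer optional, int32 -> int32: reader duration maps from writer duration
  writer required, int32 -> int32: reader contact.quantity maps from writer contact.quantity
  writer optional, bytes -> bytes: reader contact.payload maps from writer contact.payload
  writer required, float32 -> float32: reader contact.balance maps from writer contact.price
  R3 fires at height
  => forward: BREAKING (1)


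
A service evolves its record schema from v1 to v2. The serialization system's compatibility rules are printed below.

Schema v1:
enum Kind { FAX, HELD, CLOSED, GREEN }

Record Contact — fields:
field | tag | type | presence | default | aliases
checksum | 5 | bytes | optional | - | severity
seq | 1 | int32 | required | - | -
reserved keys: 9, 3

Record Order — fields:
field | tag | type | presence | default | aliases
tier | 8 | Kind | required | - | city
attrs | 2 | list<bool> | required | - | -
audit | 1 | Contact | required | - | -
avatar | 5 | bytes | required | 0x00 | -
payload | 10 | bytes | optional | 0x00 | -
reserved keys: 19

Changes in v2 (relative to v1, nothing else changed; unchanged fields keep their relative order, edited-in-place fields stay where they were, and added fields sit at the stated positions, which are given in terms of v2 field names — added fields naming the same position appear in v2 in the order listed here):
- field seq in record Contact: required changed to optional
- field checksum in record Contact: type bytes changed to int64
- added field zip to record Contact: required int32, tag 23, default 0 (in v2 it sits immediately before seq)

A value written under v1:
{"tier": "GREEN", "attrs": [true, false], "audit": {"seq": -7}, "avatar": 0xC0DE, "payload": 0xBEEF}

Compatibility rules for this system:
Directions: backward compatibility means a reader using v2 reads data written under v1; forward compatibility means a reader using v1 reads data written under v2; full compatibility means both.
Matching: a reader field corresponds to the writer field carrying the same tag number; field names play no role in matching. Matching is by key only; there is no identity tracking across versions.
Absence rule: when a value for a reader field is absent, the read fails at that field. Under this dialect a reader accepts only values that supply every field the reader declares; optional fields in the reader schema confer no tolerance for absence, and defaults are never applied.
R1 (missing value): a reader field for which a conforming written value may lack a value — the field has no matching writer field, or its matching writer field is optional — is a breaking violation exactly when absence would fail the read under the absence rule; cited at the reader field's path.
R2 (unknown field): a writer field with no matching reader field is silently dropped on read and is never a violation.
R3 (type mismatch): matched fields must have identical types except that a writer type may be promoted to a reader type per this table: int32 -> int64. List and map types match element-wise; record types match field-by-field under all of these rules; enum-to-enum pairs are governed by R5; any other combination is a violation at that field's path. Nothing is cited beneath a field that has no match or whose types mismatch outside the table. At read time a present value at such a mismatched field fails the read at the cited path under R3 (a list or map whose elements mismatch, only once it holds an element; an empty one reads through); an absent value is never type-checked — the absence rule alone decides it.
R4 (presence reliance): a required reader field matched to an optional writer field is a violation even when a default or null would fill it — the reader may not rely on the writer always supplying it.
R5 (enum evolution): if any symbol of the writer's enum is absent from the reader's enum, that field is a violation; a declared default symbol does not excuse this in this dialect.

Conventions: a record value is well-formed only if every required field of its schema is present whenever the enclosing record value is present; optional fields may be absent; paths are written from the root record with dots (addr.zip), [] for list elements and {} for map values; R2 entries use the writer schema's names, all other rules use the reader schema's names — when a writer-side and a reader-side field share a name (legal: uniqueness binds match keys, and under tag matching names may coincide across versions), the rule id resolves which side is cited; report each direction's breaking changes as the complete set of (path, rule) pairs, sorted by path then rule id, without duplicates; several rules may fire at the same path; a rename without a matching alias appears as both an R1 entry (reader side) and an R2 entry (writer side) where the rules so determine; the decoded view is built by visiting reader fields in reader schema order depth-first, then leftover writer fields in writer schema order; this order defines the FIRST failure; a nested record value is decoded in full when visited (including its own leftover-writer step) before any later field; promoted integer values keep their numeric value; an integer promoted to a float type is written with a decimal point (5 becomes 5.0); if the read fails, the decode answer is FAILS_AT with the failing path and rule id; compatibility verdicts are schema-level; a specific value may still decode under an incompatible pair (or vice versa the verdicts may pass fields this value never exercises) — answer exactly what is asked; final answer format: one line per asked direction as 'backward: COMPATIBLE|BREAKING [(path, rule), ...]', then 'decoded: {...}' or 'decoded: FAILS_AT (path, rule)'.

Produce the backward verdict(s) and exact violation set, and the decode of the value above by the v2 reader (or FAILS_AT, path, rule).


in Order below, arrows point writer -> reader
backward for Order (reader v2, writer v1):
  tier: paired with writer tier (Kind -> Kind; writer required)
  attrs: paired with writer attrs (list<bool> -> list<bool>; writer required)
  audit: paired with writer audit (Contact -> Contact; writer required)
  avatar: paired with writer avatar (bytes -> bytes; writer required)
  payload: paired with writer payload (bytes -> bytes; writer optional)
  audit.checksum: paired with writer audit.checksum (bytes -> int64; writer optional)
  audit.zip: no writer-side match
  audit.seq: paired with writer audit.seq (int32 -> int32; writer required)
  R1 fires at audit.checksum
  R3 fires at audit.checksum
  R1 fires at audit.zip
  R1 fires at payload
  => 4 violation(s): backward is BREAKING for Order
migrating the Order value to v2:
  tier := "GREEN"
  attrs := [true, false]
  read fails at audit.checksum under R1 (no fill)
  => FAILS_AT (audit.checksum, R1)
remaining Order differences; none change what is asked:
  field seq in record Contact: required changed to optional -> fires only in the forward direction of Order, which is not asked here

backward: BREAKING [(audit.checksum, R1), (audit.checksum, R3), (audit.zip, R1), (payload, R1)]; decoded: FAILS_AT (audit.checksum, R1)


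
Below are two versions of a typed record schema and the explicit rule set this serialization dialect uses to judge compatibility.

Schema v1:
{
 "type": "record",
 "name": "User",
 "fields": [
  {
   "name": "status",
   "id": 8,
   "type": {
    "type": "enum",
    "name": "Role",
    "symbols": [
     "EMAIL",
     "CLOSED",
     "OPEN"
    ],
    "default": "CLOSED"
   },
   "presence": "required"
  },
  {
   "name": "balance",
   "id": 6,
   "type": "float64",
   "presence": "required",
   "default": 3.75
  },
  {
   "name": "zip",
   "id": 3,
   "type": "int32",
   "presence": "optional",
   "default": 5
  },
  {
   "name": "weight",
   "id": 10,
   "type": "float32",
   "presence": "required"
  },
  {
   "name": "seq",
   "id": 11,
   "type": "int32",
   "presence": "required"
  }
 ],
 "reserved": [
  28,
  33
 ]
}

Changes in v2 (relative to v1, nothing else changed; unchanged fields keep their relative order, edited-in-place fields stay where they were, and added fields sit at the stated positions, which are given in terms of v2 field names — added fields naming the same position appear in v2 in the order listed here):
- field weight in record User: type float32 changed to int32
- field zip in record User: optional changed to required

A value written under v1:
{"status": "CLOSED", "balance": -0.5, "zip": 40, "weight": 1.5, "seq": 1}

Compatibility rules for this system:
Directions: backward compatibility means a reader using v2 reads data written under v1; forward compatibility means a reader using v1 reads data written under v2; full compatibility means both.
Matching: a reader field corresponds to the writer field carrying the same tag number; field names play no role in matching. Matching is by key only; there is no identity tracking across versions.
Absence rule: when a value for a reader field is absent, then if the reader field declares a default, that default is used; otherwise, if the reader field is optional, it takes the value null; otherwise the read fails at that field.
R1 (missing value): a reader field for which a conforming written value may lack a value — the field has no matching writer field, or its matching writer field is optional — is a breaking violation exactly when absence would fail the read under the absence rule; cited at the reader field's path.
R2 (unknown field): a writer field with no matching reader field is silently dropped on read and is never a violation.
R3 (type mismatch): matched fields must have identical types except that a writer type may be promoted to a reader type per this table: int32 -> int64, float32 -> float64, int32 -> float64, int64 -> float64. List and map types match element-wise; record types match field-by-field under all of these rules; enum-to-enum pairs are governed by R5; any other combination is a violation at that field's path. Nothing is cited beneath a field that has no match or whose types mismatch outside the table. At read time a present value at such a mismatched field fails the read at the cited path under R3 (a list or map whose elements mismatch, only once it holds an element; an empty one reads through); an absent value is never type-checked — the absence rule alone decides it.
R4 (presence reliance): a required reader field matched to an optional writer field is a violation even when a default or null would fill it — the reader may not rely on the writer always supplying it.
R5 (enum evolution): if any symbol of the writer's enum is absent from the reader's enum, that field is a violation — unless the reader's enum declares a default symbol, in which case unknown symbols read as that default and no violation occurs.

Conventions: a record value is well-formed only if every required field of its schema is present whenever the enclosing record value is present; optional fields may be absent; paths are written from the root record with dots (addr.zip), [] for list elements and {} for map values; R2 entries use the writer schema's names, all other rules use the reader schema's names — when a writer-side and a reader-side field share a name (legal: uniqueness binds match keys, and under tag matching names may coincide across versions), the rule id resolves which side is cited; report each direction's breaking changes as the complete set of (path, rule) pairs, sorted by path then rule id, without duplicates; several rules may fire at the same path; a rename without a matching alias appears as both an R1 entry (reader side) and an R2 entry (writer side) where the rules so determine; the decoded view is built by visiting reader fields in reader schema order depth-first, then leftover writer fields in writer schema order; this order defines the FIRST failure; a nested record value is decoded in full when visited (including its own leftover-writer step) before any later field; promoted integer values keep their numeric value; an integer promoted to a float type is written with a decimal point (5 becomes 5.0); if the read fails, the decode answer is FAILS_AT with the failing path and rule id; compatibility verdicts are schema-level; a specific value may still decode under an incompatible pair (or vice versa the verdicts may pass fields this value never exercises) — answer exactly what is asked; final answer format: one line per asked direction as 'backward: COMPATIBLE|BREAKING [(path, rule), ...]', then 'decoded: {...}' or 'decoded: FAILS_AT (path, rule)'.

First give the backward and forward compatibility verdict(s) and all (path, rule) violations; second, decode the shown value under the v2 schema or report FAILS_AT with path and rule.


the writer's type comes first in each User pair
backward pass over User, reader schema v2, writer schema v1:
  writer required, Role -> Role: reader status maps from writer status
  writer required, float64 -> float64: reader balance maps from writer balance
  writer optional, int32 -> int32: reader zip maps from writer zip
  writer required, float32 -> int32: reader weight maps from writer weight
  writer required, int32 -> int32: reader seq maps from writer seq
  rule R3 violated at weight
  rule R4 violated at zip
  backward on User therefore BREAKING (2)
forward pass over User, reader schema v1, writer schema v2:
  writer required, Role -> Role: reader status maps from writer status
  writer required, float64 -> float64: reader balance maps from writer balance
  writer required, int32 -> int32: reader zip maps from writer zip
  writer required, int32 -> float32: reader weight maps from writer weight
  writer required, int32 -> int32: reader seq maps from writer seq
  rule R3 violated at weight
  forward on User therefore BREAKING (1)
decoding the User value with the v2 reader:
  status := "CLOSED"
  balance := -0.5
  zip := 40
  read fails at weight under R3
  => FAILS_AT (weight, R3)

backward: BREAKING [(weight, R3), (zip, R4)]; forward: BREAKING [(weight, R3)]; decoded: FAILS_AT (weight, R3)


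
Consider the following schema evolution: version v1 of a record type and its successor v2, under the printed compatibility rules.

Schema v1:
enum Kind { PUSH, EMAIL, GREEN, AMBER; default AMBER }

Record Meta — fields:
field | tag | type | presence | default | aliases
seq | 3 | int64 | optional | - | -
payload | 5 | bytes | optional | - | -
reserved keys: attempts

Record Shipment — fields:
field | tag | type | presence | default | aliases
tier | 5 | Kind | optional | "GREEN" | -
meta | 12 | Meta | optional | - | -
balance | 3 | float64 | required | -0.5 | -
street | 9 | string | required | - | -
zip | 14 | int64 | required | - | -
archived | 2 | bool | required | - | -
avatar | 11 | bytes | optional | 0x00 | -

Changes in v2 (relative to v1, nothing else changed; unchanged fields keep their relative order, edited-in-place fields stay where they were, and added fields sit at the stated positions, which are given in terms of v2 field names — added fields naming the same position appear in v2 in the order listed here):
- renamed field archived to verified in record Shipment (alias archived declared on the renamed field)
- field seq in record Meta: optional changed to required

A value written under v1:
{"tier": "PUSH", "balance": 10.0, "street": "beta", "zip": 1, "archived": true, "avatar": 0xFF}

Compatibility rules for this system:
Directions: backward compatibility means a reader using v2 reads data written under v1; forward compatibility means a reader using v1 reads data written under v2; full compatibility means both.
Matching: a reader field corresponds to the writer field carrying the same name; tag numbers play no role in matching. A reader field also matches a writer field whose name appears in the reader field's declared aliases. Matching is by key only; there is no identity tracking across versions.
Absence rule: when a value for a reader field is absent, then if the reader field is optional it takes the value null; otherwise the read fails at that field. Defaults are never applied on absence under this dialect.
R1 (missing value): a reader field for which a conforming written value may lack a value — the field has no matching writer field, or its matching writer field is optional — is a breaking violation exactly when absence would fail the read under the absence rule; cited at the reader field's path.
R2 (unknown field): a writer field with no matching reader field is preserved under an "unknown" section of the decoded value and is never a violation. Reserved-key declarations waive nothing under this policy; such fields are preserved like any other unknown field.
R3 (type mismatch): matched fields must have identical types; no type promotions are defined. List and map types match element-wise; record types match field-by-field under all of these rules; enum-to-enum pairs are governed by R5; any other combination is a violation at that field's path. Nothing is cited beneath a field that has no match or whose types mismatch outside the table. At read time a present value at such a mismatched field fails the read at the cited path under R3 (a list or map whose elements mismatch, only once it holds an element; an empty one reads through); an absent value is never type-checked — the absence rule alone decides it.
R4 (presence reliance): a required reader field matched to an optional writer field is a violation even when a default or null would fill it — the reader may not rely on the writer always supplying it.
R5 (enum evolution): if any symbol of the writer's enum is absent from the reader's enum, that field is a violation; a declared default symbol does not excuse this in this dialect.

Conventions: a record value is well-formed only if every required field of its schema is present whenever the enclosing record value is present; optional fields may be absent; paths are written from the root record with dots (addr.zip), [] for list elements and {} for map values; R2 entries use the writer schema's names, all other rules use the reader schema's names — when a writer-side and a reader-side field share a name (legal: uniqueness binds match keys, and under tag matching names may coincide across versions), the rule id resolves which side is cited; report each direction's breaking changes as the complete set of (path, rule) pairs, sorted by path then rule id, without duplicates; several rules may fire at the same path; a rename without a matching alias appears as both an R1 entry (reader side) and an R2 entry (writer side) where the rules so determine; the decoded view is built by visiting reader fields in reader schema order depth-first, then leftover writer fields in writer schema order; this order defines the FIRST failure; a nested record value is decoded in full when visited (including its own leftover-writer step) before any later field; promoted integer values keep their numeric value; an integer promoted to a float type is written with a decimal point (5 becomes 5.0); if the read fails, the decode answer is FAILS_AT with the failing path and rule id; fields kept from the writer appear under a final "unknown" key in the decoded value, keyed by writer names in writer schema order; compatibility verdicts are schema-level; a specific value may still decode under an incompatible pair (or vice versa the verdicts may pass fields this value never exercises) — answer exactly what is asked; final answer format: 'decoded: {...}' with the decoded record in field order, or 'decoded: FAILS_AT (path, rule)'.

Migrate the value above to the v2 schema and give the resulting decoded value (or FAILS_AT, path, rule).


decoded: {"tier": "PUSH", "meta": null, "balance": 10.0, "street": "beta", "zip": 1, "verified": true, "avatar": 0xFF}

arrows below run writer -> reader for Shipment
migrating the Shipment value to v2:
  tier := "PUSH"
  meta := null (not supplied -> null)
  balance := 10.0
  street := "beta"
  zip := 1
  verified := true (from writer archived)
  avatar := 0xFF
  => decoded: {"tier": "PUSH", "meta": null, "balance": 10.0, "street": "beta", "zip": 1, "verified": true, "avatar": 0xFF}
diffs on Shipment not affecting the asked answer:
  field seq in record Meta: optional changed to required -> matters for Shipment compatibility verdicts, not for this value's decode


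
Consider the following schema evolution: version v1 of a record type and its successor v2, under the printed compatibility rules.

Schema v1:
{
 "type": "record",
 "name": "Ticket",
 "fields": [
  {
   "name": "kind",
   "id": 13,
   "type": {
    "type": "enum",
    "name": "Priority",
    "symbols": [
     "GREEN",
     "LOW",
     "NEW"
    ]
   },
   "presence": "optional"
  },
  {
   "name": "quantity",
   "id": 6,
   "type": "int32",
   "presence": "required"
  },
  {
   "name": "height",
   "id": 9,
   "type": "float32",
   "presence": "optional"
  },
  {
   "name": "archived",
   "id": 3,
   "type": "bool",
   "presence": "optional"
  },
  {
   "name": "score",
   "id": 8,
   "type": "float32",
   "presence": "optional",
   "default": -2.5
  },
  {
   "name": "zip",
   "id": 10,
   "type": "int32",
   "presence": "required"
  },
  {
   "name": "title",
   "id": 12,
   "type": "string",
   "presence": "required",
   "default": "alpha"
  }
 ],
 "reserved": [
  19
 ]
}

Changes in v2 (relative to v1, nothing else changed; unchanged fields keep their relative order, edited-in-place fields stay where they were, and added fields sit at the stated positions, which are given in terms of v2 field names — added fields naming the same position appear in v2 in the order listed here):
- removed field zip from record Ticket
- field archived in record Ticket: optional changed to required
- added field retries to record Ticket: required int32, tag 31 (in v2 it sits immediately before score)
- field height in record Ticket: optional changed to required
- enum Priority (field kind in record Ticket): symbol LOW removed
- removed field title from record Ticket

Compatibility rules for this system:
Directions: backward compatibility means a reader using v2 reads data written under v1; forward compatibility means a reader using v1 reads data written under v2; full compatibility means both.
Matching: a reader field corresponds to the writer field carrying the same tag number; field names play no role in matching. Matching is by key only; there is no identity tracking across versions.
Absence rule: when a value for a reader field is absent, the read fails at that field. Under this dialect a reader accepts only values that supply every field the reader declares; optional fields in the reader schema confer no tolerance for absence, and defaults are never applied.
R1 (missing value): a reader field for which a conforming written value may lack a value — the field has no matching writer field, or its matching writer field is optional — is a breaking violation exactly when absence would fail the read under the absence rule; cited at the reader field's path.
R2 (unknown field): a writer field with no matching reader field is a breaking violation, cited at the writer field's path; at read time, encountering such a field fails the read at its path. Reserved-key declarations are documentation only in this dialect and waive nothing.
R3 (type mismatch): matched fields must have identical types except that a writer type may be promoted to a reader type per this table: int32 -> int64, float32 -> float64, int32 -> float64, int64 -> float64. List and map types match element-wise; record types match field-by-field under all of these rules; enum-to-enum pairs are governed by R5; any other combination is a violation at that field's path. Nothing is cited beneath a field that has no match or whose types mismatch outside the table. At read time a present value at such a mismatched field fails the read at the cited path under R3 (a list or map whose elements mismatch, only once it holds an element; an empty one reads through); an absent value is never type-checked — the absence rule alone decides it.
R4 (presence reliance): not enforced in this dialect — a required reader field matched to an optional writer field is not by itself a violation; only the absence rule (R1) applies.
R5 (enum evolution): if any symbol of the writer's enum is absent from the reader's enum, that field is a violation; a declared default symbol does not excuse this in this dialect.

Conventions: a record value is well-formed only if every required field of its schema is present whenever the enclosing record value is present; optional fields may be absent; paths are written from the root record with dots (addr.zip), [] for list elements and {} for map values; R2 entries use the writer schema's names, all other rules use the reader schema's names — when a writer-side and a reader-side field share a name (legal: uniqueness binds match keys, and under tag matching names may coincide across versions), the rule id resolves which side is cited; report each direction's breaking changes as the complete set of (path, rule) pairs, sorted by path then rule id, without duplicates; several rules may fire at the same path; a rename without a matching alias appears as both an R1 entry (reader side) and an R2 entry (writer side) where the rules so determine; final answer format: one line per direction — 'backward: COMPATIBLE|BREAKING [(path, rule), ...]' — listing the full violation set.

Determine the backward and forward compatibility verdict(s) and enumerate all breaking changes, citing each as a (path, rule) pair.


in Ticket below, arrows point writer -> reader
backward pass over Ticket, reader schema v2, writer schema v1:
  kind: paired with writer kind (Priority -> Priority; writer optional)
  quantity: paired with writer quantity (int32 -> int32; writer required)
  height: paired with writer height (float32 -> float32; writer optional)
  archived: paired with writer archived (bool -> bool; writer optional)
  retries: no writer-side match
  score: paired with writer score (float32 -> float32; writer optional)
  leftover writer field: zip
  leftover writer field: title
  R1 fires at archived
  R1 fires at height
  R1 fires at kind
  R5 fires at kind
  R1 fires at retries
  R1 fires at score
  R2 fires at title
  R2 fires at zip
  => 8 violation(s): backward is BREAKING for Ticket
forward pass over Ticket, reader schema v1, writer schema v2:
  kind: paired with writer kind (Priority -> Priority; writer optional)
  quantity: paired with writer quantity (int32 -> int32; writer required)
  height: paired with writer height (float32 -> float32; writer required)
  archived: paired with writer archived (bool -> bool; writer required)
  score: paired with writer score (float32 -> float32; writer optional)
  zip: no writer-side match
  title: no writer-side match
  leftover writer field: retries
  R1 fires at kind
  R2 fires at retries
  R1 fires at score
  R1 fires at title
  R1 fires at zip
  => 5 violation(s): forward is BREAKING for Ticket

backward: BREAKING [(archived, R1), (height, R1), (kind, R1), (kind, R5), (retries, R1), (score, R1), (title, R2), (zip, R2)]; forward: BREAKING [(kind, R1), (retries, R2), (score, R1), (title, R1), (zip, R1)]


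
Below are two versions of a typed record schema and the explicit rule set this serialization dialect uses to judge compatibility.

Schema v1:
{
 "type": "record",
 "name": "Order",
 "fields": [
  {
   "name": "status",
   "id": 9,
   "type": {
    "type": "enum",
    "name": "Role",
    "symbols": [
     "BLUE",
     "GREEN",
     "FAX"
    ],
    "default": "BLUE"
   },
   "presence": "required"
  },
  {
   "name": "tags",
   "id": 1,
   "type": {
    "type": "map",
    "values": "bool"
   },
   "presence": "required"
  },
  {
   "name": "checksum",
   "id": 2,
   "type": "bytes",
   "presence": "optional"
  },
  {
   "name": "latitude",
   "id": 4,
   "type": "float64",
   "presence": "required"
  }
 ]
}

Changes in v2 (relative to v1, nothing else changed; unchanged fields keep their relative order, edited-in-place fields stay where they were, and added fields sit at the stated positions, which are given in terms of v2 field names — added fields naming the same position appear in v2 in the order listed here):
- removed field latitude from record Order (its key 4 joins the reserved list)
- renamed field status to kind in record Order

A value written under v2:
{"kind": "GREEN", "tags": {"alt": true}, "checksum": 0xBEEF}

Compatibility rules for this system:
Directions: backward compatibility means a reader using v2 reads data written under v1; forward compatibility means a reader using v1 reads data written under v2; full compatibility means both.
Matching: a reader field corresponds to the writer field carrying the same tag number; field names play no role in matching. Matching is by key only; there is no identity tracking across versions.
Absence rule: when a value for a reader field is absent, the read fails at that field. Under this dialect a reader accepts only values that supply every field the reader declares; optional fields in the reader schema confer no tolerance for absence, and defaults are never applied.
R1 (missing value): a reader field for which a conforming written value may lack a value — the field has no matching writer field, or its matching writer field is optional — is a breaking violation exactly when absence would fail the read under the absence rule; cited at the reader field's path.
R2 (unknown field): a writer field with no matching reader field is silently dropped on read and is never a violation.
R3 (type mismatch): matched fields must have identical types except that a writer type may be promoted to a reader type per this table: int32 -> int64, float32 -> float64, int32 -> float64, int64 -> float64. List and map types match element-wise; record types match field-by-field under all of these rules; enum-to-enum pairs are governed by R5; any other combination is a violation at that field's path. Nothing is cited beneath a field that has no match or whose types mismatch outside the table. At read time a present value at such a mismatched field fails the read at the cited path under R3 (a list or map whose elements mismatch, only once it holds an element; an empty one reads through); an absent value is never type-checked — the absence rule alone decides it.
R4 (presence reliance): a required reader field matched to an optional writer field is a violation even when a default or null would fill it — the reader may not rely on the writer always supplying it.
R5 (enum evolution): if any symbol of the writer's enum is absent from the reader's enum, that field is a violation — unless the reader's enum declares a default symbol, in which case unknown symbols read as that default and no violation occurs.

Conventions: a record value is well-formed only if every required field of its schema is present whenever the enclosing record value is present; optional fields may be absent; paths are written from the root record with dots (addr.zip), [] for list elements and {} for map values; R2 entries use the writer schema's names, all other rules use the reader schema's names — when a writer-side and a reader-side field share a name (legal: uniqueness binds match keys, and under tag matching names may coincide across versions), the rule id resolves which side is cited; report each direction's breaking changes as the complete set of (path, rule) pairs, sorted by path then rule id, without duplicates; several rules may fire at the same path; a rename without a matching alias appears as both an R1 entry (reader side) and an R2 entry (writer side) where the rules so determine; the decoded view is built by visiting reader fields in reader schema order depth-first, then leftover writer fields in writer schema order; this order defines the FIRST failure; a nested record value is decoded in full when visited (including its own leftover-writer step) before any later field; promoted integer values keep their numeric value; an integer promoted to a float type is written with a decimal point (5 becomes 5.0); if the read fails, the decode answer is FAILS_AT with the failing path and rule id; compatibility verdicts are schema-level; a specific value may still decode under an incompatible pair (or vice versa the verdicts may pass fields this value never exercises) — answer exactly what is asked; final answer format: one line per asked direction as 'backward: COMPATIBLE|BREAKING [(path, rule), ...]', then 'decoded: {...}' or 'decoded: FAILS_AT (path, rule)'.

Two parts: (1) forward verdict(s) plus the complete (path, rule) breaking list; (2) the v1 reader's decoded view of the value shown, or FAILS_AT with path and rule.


forward: BREAKING [(checksum, R1), (latitude, R1)]; decoded: FAILS_AT (latitude, R1)

in Order below, arrows point writer -> reader
checking forward for Order: reader v1 against writer v2:
  status <- kind (Role -> Role, writer required)
  tags <- tags (map<string, bool> -> map<string, bool>, writer required)
  checksum <- checksum (bytes -> bytes, writer optional)
  latitude has no writer counterpart
  rule R1 violated at checksum
  rule R1 violated at latitude
  forward on Order therefore BREAKING (2)
decoding the Order value with the v1 reader:
  status := "GREEN" (from writer kind)
  tags := {"alt": true}
  checksum := 0xBEEF
  read fails at latitude under R1 (no fill)
  => FAILS_AT (latitude, R1)
checking off the Order differences that do not matter here:
  renamed field status to kind in record Order -> triggers nothing under Order's printed rules — same verdict


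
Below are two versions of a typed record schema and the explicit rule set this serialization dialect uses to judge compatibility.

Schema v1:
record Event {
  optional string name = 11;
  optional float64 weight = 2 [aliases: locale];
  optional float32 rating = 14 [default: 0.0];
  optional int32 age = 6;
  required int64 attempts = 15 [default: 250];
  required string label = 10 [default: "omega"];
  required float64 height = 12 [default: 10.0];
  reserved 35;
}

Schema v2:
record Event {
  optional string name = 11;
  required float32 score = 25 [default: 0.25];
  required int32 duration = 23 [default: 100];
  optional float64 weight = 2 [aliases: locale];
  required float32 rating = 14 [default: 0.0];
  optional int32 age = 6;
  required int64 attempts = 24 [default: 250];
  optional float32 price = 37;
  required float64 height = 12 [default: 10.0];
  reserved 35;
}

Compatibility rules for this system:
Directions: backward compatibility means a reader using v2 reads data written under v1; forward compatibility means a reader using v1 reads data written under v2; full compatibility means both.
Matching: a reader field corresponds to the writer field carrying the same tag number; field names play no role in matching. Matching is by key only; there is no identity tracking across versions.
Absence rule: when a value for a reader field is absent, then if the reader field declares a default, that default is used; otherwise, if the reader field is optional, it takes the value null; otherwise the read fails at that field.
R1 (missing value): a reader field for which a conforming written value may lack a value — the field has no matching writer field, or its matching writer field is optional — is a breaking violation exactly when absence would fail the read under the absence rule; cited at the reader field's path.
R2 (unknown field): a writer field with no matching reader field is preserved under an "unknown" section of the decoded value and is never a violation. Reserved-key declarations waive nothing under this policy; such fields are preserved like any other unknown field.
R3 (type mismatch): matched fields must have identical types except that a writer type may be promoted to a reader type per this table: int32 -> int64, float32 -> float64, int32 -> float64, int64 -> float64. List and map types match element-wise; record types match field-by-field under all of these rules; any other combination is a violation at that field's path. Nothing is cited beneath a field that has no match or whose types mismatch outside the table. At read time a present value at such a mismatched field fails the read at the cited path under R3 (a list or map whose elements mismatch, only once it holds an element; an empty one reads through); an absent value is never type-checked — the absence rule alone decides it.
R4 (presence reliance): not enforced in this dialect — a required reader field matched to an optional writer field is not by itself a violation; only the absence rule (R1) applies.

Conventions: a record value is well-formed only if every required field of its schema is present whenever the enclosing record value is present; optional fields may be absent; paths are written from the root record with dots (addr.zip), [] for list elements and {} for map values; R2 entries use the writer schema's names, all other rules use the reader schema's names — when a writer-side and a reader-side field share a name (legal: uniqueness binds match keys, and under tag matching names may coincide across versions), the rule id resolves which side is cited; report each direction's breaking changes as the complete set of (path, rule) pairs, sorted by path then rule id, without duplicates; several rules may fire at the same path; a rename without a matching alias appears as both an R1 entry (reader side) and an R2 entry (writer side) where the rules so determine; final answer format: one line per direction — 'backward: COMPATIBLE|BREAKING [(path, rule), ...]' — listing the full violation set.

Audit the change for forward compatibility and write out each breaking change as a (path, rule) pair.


the writer's type comes first in each Event pair
forward analysis of Event with v1 as reader and v2 as writer:
  string -> string, writer optional: name aligns to name
  float64 -> float64, writer optional: weight aligns to weight
  float32 -> float32, writer required: rating aligns to rating
  int32 -> int32, writer optional: age aligns to age
  attempts has no writer counterpart
  label has no writer counterpart
  float64 -> float64, writer required: height aligns to height
  writer score: unknown to reader
  writer duration: unknown to reader
  writer attempts: unknown to reader
  writer price: unknown to reader
  => no violations; forward on Event: COMPATIBLE
the other Event changes do not affect what is asked:
  added field duration to record Event: required int32, tag 23, default 100 (in v2 it sits immediately before weight) -> fires no rule on Event, leaving the asked answer as it is
  removed field label from record Event -> fires no rule on Event, leaving the asked answer as it is
  field attempts in record Event: tag 15 changed to 24 -> fires no rule on Event, leaving the asked answer as it is
  added field price to record Event: optional float32, tag 37 (in v2 it sits immediately before height) -> fires no rule on Event, leaving the asked answer as it is
  field rating in record Event: optional changed to required -> fires no rule on Event, leaving the asked answer as it is
  added field score to record Event: required float32, tag 25, default 0.25 (in v2 it sits immediately before weight) -> fires no rule on Event, leaving the asked answer as it is

forward: COMPATIBLE []
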